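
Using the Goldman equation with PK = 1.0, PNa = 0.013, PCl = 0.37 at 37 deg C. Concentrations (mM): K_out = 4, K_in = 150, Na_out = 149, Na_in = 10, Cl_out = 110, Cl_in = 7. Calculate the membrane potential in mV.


Vm = (RT/F)*ln((PK*Ko + PNa*Nao + PCl*Cli)/(PK*Ki + PNa*Nai + PCl*Clo))
Numer = 8.527, Denom = 190.83
Vm = -83.07 mV


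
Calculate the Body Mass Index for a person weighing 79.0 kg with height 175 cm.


BMI = weight / height^2
height = 175 cm = 1.75 m
BMI = 79.0 / 1.75^2
BMI = 25.8 kg/m^2


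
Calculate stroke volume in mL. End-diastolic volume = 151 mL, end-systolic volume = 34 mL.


SV = EDV - ESV
SV = 151 - 34
SV = 117 mL


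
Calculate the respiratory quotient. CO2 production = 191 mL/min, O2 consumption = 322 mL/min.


RQ = VCO2 / VO2
RQ = 191 / 322
RQ = 0.5932


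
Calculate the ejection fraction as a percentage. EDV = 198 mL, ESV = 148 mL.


SV = EDV - ESV = 198 - 148 = 50 mL
EF = SV/EDV * 100 = 50/198 * 100
EF = 25.25%


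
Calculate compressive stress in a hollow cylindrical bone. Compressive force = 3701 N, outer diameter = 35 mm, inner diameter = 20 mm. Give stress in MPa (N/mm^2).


A = pi*(r_o^2 - r_i^2)
r_o = 17.5 mm, r_i = 10 mm
A = 647.953 mm^2
sigma = F/A = 3701 / 647.953
sigma = 5.712 MPa


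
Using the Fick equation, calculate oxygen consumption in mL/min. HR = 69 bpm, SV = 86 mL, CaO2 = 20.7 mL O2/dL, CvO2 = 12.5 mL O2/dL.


CO = HR*SV = 69*86/1000 = 5.934 L/min
a-v O2 diff = 20.7 - 12.5 = 8.2 mL/dL
VO2 = CO * (CaO2-CvO2) * 10 dL/L
VO2 = 5.934 * 8.2 * 10
VO2 = 486.6 mL/min


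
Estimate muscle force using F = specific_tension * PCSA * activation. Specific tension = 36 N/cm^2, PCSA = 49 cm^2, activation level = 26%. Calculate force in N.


F = sigma * PCSA * activation
F = 36 * 49 * 0.26
F = 458.6 N


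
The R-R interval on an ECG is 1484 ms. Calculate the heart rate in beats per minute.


HR = 60 / RR_interval(s)
RR = 1484 ms = 1.484 s
HR = 60 / 1.484 = 40.43 bpm


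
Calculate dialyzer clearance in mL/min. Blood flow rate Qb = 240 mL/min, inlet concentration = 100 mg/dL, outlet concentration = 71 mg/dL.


K = Qb * (Cb_in - Cb_out) / Cb_in
K = 240 * (100 - 71) / 100
K = 69.6 mL/min


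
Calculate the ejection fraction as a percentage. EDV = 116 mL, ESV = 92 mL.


SV = EDV - ESV = 116 - 92 = 24 mL
EF = SV/EDV * 100 = 24/116 * 100
EF = 20.69%


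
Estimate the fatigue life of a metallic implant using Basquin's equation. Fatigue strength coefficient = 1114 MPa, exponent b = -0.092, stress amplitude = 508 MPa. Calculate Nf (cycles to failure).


sigma_a = sigma_f' * (2Nf)^b
2Nf = (sigma_a/sigma_f')^(1/b)
2Nf = (508/1114)^(1/-0.092)
2Nf = 5090.4386
Nf = 2545


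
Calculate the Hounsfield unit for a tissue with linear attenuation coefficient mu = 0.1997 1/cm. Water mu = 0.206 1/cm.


HU = ((mu_tissue - mu_water) / mu_water) * 1000
HU = ((0.1997 - 0.206) / 0.206) * 1000
HU = -30.58


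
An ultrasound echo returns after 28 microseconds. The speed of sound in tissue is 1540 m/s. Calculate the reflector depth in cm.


depth = c * t / 2
t = 28 us = 2.8000e-05 s
depth = 1540 * 2.8000e-05 / 2
depth = 0.02156 m = 2.156 cm


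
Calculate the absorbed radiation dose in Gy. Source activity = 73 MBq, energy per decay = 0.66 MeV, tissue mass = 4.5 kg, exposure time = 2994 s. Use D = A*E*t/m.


A = 73 MBq = 7.3000e+07 Bq
E = 0.66 MeV = 1.05732e-13 J
D = A*E*t/m = 7.3000e+07*1.05732e-13*2994/4.5
D = 0.005135 Gy


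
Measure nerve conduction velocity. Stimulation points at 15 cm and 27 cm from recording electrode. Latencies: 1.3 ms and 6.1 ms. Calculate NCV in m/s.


Distance = (27 - 15) / 100 = 0.12 m
dt = (6.1 - 1.3) / 1000 = 0.0048 s
NCV = dist / dt = 25 m/s


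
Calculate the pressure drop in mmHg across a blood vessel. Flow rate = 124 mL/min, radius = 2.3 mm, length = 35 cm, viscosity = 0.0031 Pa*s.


dP = 8*mu*L*Q / (pi*r^4)
Q = 124 mL/min = 2.06667e-06 m^3/s
dP = 204.047 Pa = 204.047 / 133.322 mmHg = 1.53 mmHg


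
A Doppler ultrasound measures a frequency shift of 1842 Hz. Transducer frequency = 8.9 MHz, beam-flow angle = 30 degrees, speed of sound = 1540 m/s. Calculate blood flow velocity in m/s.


v = fd * c / (2 * f0 * cos(theta))
v = 1842 * 1540 / (2 * 8.9000e+06 * cos(30))
v = 0.184 m/s


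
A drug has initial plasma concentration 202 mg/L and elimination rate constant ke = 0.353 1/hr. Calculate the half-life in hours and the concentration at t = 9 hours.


t_half = ln(2) / ke = 0.693147 / 0.353 = 1.964 hr
C(t) = C0 * exp(-ke*t) = 202 * exp(-0.353*9)
C(9) = 8.426 mg/L


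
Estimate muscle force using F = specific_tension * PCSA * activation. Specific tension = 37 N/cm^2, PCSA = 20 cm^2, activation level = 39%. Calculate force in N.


F = sigma * PCSA * activation
F = 37 * 20 * 0.39
F = 288.6 N


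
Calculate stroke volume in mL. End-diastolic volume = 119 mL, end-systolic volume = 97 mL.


SV = EDV - ESV
SV = 119 - 97
SV = 22 mL


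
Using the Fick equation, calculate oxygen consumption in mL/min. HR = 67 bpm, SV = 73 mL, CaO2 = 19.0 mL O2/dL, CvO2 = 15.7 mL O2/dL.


CO = HR*SV = 67*73/1000 = 4.891 L/min
a-v O2 diff = 19.0 - 15.7 = 3.3 mL/dL
VO2 = CO * (CaO2-CvO2) * 10 dL/L
VO2 = 4.891 * 3.3 * 10
VO2 = 161.4 mL/min


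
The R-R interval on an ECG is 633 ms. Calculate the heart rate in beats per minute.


HR = 60 / RR_interval(s)
RR = 633 ms = 0.633 s
HR = 60 / 0.633 = 94.79 bpm


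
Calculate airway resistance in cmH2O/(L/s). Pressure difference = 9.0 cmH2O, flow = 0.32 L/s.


R = dP / flow
R = 9.0 / 0.32
R = 28.12 cmH2O/(L/s)


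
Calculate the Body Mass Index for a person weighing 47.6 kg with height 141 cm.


BMI = weight / height^2
height = 141 cm = 1.41 m
BMI = 47.6 / 1.41^2
BMI = 23.94 kg/m^2


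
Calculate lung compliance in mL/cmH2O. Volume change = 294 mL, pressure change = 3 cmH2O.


C = dV / dP
C = 294 / 3
C = 98 mL/cmH2O


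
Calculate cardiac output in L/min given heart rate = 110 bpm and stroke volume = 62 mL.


CO = HR * SV
CO = 110 * 62 / 1000
CO = 6.82 L/min


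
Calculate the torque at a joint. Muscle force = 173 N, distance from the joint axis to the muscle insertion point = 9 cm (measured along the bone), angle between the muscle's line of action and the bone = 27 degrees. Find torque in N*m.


Torque = F * d * sin(theta)   (moment arm = d*sin(theta))
d = 9 cm = 0.09 m
Torque = 173 * 0.09 * sin(27)
Torque = 7.069 N*m


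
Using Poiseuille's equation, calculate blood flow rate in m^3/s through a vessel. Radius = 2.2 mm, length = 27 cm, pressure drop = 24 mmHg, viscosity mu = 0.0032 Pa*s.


Q = pi*r^4*dP / (8*mu*L)
r = 0.0022 m, L = 0.27 m
dP = 24 mmHg = 3199.728 Pa
Q = 3.4068e-05 m^3/s


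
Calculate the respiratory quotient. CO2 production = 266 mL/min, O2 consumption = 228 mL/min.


RQ = VCO2 / VO2
RQ = 266 / 228
RQ = 1.167


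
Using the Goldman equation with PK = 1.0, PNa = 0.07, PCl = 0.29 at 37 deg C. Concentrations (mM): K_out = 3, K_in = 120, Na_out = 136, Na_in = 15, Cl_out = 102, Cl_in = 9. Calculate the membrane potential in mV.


Vm = (RT/F)*ln((PK*Ko + PNa*Nao + PCl*Cli)/(PK*Ki + PNa*Nai + PCl*Clo))
Numer = 15.13, Denom = 150.63
Vm = -61.42 mV


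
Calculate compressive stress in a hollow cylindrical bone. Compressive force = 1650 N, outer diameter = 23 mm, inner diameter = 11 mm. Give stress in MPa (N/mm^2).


A = pi*(r_o^2 - r_i^2)
r_o = 11.5 mm, r_i = 5.5 mm
A = 320.442 mm^2
sigma = F/A = 1650 / 320.442
sigma = 5.149 MPa


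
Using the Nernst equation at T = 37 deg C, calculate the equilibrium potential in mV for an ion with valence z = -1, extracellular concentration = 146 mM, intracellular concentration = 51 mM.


E = (RT/(zF)) * ln(C_out/C_in)
T = 37 + 273.15 = 310.15 K
E = (8.314 * 310.15 / (-1 * 96485)) * ln(146/51)
E = -28.11 mV


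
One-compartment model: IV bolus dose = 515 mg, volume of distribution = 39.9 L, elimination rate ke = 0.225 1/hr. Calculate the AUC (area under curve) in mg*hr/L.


C0 = Dose/Vd = 515/39.9 = 12.9073 mg/L
AUC = C0/ke = 12.9073/0.225
AUC = 57.37 mg*hr/L


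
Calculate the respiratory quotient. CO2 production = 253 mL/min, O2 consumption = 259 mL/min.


RQ = VCO2 / VO2
RQ = 253 / 259
RQ = 0.9768


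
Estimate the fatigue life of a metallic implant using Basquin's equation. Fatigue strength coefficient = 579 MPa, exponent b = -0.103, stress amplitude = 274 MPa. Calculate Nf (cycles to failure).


sigma_a = sigma_f' * (2Nf)^b
2Nf = (sigma_a/sigma_f')^(1/b)
2Nf = (274/579)^(1/-0.103)
2Nf = 1427.7126
Nf = 713.9


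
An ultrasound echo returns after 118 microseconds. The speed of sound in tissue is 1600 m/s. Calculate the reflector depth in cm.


depth = c * t / 2
t = 118 us = 1.1800e-04 s
depth = 1600 * 1.1800e-04 / 2
depth = 0.0944 m = 9.44 cm


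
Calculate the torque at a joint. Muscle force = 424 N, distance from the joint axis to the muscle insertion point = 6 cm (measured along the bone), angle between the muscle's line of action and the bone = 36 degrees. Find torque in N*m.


Torque = F * d * sin(theta)   (moment arm = d*sin(theta))
d = 6 cm = 0.06 m
Torque = 424 * 0.06 * sin(36)
Torque = 14.95 N*m


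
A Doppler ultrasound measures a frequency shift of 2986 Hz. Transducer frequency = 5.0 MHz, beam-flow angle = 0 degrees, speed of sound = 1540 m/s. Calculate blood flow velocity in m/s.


v = fd * c / (2 * f0 * cos(theta))
v = 2986 * 1540 / (2 * 5.0000e+06 * cos(0))
v = 0.4598 m/s


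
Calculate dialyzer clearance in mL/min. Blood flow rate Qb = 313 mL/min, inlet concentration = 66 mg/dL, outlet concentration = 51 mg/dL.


K = Qb * (Cb_in - Cb_out) / Cb_in
K = 313 * (66 - 51) / 66
K = 71.14 mL/min


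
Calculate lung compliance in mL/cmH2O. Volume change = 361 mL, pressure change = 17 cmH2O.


C = dV / dP
C = 361 / 17
C = 21.24 mL/cmH2O


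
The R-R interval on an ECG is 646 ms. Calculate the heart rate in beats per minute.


HR = 60 / RR_interval(s)
RR = 646 ms = 0.646 s
HR = 60 / 0.646 = 92.88 bpm


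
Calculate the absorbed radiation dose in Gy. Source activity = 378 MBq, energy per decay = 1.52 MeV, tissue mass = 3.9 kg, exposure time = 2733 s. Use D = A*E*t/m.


A = 378 MBq = 3.7800e+08 Bq
E = 1.52 MeV = 2.43504e-13 J
D = A*E*t/m = 3.7800e+08*2.43504e-13*2733/3.9
D = 0.0645 Gy


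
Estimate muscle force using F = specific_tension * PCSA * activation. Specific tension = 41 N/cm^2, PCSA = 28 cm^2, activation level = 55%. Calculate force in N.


F = sigma * PCSA * activation
F = 41 * 28 * 0.55
F = 631.4 N


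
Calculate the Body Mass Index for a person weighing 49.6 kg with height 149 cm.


BMI = weight / height^2
height = 149 cm = 1.49 m
BMI = 49.6 / 1.49^2
BMI = 22.34 kg/m^2


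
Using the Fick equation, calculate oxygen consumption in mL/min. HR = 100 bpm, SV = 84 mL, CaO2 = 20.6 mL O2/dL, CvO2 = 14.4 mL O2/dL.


CO = HR*SV = 100*84/1000 = 8.4 L/min
a-v O2 diff = 20.6 - 14.4 = 6.2 mL/dL
VO2 = CO * (CaO2-CvO2) * 10 dL/L
VO2 = 8.4 * 6.2 * 10
VO2 = 520.8 mL/min


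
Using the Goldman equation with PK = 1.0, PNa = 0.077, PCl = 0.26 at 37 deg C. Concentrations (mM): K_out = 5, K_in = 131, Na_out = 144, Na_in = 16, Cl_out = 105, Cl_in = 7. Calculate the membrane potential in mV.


Vm = (RT/F)*ln((PK*Ko + PNa*Nao + PCl*Cli)/(PK*Ki + PNa*Nai + PCl*Clo))
Numer = 17.908, Denom = 159.532
Vm = -58.45 mV


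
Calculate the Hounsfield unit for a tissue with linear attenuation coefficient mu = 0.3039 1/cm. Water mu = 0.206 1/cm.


HU = ((mu_tissue - mu_water) / mu_water) * 1000
HU = ((0.3039 - 0.206) / 0.206) * 1000
HU = 475.2


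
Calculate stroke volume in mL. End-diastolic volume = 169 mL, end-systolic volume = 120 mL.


SV = EDV - ESV
SV = 169 - 120
SV = 49 mL


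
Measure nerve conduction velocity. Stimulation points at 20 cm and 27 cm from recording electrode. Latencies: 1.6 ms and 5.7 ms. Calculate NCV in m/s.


Distance = (27 - 20) / 100 = 0.07 m
dt = (5.7 - 1.6) / 1000 = 0.0041 s
NCV = dist / dt = 17.07 m/s


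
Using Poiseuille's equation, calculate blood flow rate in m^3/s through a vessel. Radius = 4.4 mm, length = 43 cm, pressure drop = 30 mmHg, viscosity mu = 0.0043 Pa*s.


Q = pi*r^4*dP / (8*mu*L)
r = 0.0044 m, L = 0.43 m
dP = 30 mmHg = 3999.66 Pa
Q = 3.1839e-04 m^3/s


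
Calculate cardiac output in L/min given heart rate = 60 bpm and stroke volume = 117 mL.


CO = HR * SV
CO = 60 * 117 / 1000
CO = 7.02 L/min


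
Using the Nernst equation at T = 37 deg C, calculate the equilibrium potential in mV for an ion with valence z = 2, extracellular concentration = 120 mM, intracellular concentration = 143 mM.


E = (RT/(zF)) * ln(C_out/C_in)
T = 37 + 273.15 = 310.15 K
E = (8.314 * 310.15 / (2 * 96485)) * ln(120/143)
E = -2.343 mV


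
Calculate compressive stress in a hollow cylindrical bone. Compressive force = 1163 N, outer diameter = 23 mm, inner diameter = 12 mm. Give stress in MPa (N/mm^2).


A = pi*(r_o^2 - r_i^2)
r_o = 11.5 mm, r_i = 6 mm
A = 302.378 mm^2
sigma = F/A = 1163 / 302.378
sigma = 3.846 MPa


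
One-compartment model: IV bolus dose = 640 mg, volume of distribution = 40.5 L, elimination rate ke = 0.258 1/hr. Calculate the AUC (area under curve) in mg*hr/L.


C0 = Dose/Vd = 640/40.5 = 15.8025 mg/L
AUC = C0/ke = 15.8025/0.258
AUC = 61.25 mg*hr/L


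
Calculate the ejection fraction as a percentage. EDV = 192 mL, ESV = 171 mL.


SV = EDV - ESV = 192 - 171 = 21 mL
EF = SV/EDV * 100 = 21/192 * 100
EF = 10.94%


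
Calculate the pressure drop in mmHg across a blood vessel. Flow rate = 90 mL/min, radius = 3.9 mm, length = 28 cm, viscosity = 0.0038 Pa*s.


dP = 8*mu*L*Q / (pi*r^4)
Q = 90 mL/min = 1.5e-06 m^3/s
dP = 17.5677 Pa = 17.5677 / 133.322 mmHg = 0.1318 mmHg


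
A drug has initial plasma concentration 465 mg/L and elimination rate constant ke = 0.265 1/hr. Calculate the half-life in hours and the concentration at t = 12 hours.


t_half = ln(2) / ke = 0.693147 / 0.265 = 2.616 hr
C(t) = C0 * exp(-ke*t) = 465 * exp(-0.265*12)
C(12) = 19.34 mg/L


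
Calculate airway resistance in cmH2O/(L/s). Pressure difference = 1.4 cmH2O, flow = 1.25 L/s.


R = dP / flow
R = 1.4 / 1.25
R = 1.12 cmH2O/(L/s)


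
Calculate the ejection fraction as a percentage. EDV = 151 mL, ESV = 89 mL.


SV = EDV - ESV = 151 - 89 = 62 mL
EF = SV/EDV * 100 = 62/151 * 100
EF = 41.06%


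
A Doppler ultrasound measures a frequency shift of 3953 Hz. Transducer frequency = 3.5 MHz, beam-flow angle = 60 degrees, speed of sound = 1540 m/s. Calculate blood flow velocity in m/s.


v = fd * c / (2 * f0 * cos(theta))
v = 3953 * 1540 / (2 * 3.5000e+06 * cos(60))
v = 1.739 m/s


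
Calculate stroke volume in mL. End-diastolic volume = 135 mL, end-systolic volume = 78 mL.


SV = EDV - ESV
SV = 135 - 78
SV = 57 mL


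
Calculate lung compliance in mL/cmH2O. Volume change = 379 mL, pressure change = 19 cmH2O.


C = dV / dP
C = 379 / 19
C = 19.95 mL/cmH2O


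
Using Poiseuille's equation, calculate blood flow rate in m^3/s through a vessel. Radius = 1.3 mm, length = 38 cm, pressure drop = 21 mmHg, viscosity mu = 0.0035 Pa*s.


Q = pi*r^4*dP / (8*mu*L)
r = 0.0013 m, L = 0.38 m
dP = 21 mmHg = 2799.762 Pa
Q = 2.3610e-06 m^3/s


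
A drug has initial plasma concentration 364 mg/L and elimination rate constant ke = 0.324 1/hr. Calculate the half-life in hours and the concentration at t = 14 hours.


t_half = ln(2) / ke = 0.693147 / 0.324 = 2.139 hr
C(t) = C0 * exp(-ke*t) = 364 * exp(-0.324*14)
C(14) = 3.901 mg/L


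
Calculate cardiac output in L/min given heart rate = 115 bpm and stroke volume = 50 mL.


CO = HR * SV
CO = 115 * 50 / 1000
CO = 5.75 L/min


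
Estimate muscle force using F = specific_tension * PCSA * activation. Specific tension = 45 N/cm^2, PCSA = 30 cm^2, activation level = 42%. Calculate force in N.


F = sigma * PCSA * activation
F = 45 * 30 * 0.42
F = 567 N


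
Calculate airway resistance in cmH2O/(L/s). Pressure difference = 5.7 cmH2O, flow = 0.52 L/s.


R = dP / flow
R = 5.7 / 0.52
R = 10.96 cmH2O/(L/s)


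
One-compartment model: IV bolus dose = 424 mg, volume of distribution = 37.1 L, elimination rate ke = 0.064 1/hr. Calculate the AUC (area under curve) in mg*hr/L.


C0 = Dose/Vd = 424/37.1 = 11.4286 mg/L
AUC = C0/ke = 11.4286/0.064
AUC = 178.6 mg*hr/L


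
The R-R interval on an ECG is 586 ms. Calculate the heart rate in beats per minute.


HR = 60 / RR_interval(s)
RR = 586 ms = 0.586 s
HR = 60 / 0.586 = 102.4 bpm


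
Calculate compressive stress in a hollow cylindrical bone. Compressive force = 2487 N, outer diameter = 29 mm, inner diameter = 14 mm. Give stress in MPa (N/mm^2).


A = pi*(r_o^2 - r_i^2)
r_o = 14.5 mm, r_i = 7 mm
A = 506.582 mm^2
sigma = F/A = 2487 / 506.582
sigma = 4.909 MPa


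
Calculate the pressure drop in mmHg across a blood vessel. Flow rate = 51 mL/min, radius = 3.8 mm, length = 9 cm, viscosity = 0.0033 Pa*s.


dP = 8*mu*L*Q / (pi*r^4)
Q = 51 mL/min = 8.5e-07 m^3/s
dP = 3.08305 Pa = 3.08305 / 133.322 mmHg = 0.02312 mmHg


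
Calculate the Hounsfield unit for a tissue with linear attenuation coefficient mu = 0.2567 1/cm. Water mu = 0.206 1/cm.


HU = ((mu_tissue - mu_water) / mu_water) * 1000
HU = ((0.2567 - 0.206) / 0.206) * 1000
HU = 246.1


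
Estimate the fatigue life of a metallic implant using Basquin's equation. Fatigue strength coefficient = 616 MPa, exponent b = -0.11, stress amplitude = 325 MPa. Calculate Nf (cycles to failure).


sigma_a = sigma_f' * (2Nf)^b
2Nf = (sigma_a/sigma_f')^(1/b)
2Nf = (325/616)^(1/-0.11)
2Nf = 334.59649
Nf = 167.3


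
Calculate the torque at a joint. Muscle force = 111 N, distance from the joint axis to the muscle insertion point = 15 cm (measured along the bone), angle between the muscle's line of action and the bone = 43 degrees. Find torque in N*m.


Torque = F * d * sin(theta)   (moment arm = d*sin(theta))
d = 15 cm = 0.15 m
Torque = 111 * 0.15 * sin(43)
Torque = 11.36 N*m


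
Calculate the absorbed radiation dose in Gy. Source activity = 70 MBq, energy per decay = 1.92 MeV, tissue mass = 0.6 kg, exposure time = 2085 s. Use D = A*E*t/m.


A = 70 MBq = 7.0000e+07 Bq
E = 1.92 MeV = 3.07584e-13 J
D = A*E*t/m = 7.0000e+07*3.07584e-13*2085/0.6
D = 0.07482 Gy


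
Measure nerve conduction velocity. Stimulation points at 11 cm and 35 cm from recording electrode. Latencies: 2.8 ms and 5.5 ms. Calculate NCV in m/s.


Distance = (35 - 11) / 100 = 0.24 m
dt = (5.5 - 2.8) / 1000 = 0.0027 s
NCV = dist / dt = 88.89 m/s


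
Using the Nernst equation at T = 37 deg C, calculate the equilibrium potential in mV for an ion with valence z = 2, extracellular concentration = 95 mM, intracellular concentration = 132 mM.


E = (RT/(zF)) * ln(C_out/C_in)
T = 37 + 273.15 = 310.15 K
E = (8.314 * 310.15 / (2 * 96485)) * ln(95/132)
E = -4.395 mV


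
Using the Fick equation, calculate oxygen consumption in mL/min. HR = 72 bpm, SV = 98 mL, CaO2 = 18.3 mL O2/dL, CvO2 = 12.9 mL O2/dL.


CO = HR*SV = 72*98/1000 = 7.056 L/min
a-v O2 diff = 18.3 - 12.9 = 5.4 mL/dL
VO2 = CO * (CaO2-CvO2) * 10 dL/L
VO2 = 7.056 * 5.4 * 10
VO2 = 381 mL/min


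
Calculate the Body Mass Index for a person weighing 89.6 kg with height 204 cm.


BMI = weight / height^2
height = 204 cm = 2.04 m
BMI = 89.6 / 2.04^2
BMI = 21.53 kg/m^2


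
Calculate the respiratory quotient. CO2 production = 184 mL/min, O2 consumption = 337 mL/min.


RQ = VCO2 / VO2
RQ = 184 / 337
RQ = 0.546


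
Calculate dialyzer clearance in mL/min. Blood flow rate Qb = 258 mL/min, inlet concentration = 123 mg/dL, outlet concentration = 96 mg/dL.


K = Qb * (Cb_in - Cb_out) / Cb_in
K = 258 * (123 - 96) / 123
K = 56.63 mL/min


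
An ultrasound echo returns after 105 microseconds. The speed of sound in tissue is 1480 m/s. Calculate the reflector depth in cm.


depth = c * t / 2
t = 105 us = 1.0500e-04 s
depth = 1480 * 1.0500e-04 / 2
depth = 0.0777 m = 7.77 cm


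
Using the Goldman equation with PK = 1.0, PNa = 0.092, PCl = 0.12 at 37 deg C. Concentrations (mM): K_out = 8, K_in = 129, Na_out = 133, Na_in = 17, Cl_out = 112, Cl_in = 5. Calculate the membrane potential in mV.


Vm = (RT/F)*ln((PK*Ko + PNa*Nao + PCl*Cli)/(PK*Ki + PNa*Nai + PCl*Clo))
Numer = 20.836, Denom = 144.004
Vm = -51.66 mV


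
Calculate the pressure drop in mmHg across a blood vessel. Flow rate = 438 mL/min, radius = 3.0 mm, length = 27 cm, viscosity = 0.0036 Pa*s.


dP = 8*mu*L*Q / (pi*r^4)
Q = 438 mL/min = 7.3e-06 m^3/s
dP = 223.072 Pa = 223.072 / 133.322 mmHg = 1.673 mmHg


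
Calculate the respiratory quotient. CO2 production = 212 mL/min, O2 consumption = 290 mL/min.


RQ = VCO2 / VO2
RQ = 212 / 290
RQ = 0.731


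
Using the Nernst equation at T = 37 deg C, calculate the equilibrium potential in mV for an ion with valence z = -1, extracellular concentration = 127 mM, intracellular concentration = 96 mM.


E = (RT/(zF)) * ln(C_out/C_in)
T = 37 + 273.15 = 310.15 K
E = (8.314 * 310.15 / (-1 * 96485)) * ln(127/96)
E = -7.479 mV


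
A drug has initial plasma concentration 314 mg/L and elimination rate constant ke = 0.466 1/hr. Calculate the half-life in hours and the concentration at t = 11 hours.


t_half = ln(2) / ke = 0.693147 / 0.466 = 1.487 hr
C(t) = C0 * exp(-ke*t) = 314 * exp(-0.466*11)
C(11) = 1.865 mg/L


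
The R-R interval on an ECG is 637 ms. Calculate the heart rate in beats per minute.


HR = 60 / RR_interval(s)
RR = 637 ms = 0.637 s
HR = 60 / 0.637 = 94.19 bpm


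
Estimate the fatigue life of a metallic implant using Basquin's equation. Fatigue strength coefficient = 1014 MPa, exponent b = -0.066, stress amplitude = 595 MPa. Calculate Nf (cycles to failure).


sigma_a = sigma_f' * (2Nf)^b
2Nf = (sigma_a/sigma_f')^(1/b)
2Nf = (595/1014)^(1/-0.066)
2Nf = 3220.2811
Nf = 1610


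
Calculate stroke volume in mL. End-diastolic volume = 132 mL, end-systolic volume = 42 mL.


SV = EDV - ESV
SV = 132 - 42
SV = 90 mL


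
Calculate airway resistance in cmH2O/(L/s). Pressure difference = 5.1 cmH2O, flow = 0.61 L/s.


R = dP / flow
R = 5.1 / 0.61
R = 8.361 cmH2O/(L/s)


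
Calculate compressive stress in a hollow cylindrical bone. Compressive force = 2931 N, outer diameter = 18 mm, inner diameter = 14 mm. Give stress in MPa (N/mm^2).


A = pi*(r_o^2 - r_i^2)
r_o = 9 mm, r_i = 7 mm
A = 100.531 mm^2
sigma = F/A = 2931 / 100.531
sigma = 29.16 MPa


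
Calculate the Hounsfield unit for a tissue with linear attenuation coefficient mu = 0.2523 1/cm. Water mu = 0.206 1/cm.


HU = ((mu_tissue - mu_water) / mu_water) * 1000
HU = ((0.2523 - 0.206) / 0.206) * 1000
HU = 224.8


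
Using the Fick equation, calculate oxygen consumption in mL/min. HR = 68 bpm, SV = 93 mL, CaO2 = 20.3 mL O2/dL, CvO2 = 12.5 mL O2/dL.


CO = HR*SV = 68*93/1000 = 6.324 L/min
a-v O2 diff = 20.3 - 12.5 = 7.8 mL/dL
VO2 = CO * (CaO2-CvO2) * 10 dL/L
VO2 = 6.324 * 7.8 * 10
VO2 = 493.3 mL/min


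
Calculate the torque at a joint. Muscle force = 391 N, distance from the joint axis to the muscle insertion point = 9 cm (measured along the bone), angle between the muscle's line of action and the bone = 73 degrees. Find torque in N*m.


Torque = F * d * sin(theta)   (moment arm = d*sin(theta))
d = 9 cm = 0.09 m
Torque = 391 * 0.09 * sin(73)
Torque = 33.65 N*m


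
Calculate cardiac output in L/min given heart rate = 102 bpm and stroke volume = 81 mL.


CO = HR * SV
CO = 102 * 81 / 1000
CO = 8.262 L/min


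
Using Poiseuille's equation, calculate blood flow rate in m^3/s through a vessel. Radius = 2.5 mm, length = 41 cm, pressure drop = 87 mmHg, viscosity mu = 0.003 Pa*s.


Q = pi*r^4*dP / (8*mu*L)
r = 0.0025 m, L = 0.41 m
dP = 87 mmHg = 11599.014 Pa
Q = 1.4466e-04 m^3/s


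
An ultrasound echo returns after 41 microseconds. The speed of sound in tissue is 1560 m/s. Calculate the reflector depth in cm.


depth = c * t / 2
t = 41 us = 4.1000e-05 s
depth = 1560 * 4.1000e-05 / 2
depth = 0.03198 m = 3.198 cm


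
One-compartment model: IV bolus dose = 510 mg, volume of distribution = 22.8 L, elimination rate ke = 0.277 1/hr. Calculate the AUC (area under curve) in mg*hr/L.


C0 = Dose/Vd = 510/22.8 = 22.3684 mg/L
AUC = C0/ke = 22.3684/0.277
AUC = 80.75 mg*hr/L


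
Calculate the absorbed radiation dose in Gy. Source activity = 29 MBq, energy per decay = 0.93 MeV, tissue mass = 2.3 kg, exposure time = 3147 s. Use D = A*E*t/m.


A = 29 MBq = 2.9000e+07 Bq
E = 0.93 MeV = 1.48986e-13 J
D = A*E*t/m = 2.9000e+07*1.48986e-13*3147/2.3
D = 0.005912 Gy


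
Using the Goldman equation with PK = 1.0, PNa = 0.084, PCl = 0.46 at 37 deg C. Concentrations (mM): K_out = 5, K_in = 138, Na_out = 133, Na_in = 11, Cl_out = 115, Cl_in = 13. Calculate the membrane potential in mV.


Vm = (RT/F)*ln((PK*Ko + PNa*Nao + PCl*Cli)/(PK*Ki + PNa*Nai + PCl*Clo))
Numer = 22.152, Denom = 191.824
Vm = -57.69 mV


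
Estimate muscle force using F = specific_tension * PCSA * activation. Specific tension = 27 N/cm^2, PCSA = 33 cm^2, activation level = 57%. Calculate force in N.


F = sigma * PCSA * activation
F = 27 * 33 * 0.57
F = 507.9 N


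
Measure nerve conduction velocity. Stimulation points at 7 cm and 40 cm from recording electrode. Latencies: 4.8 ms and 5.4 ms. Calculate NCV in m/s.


Distance = (40 - 7) / 100 = 0.33 m
dt = (5.4 - 4.8) / 1000 = 6.0000e-04 s
NCV = dist / dt = 550 m/s


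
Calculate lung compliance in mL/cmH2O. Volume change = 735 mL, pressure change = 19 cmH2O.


C = dV / dP
C = 735 / 19
C = 38.68 mL/cmH2O


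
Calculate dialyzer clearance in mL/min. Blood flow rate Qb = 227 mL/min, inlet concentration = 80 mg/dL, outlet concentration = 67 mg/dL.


K = Qb * (Cb_in - Cb_out) / Cb_in
K = 227 * (80 - 67) / 80
K = 36.89 mL/min


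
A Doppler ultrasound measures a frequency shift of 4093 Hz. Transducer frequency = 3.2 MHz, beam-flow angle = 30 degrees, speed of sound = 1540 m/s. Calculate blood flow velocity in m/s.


v = fd * c / (2 * f0 * cos(theta))
v = 4093 * 1540 / (2 * 3.2000e+06 * cos(30))
v = 1.137 m/s


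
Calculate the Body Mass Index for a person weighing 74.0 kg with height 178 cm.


BMI = weight / height^2
height = 178 cm = 1.78 m
BMI = 74.0 / 1.78^2
BMI = 23.36 kg/m^2


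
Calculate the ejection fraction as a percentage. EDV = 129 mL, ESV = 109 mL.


SV = EDV - ESV = 129 - 109 = 20 mL
EF = SV/EDV * 100 = 20/129 * 100
EF = 15.5%


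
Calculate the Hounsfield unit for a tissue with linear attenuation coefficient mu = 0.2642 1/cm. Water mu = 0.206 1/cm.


HU = ((mu_tissue - mu_water) / mu_water) * 1000
HU = ((0.2642 - 0.206) / 0.206) * 1000
HU = 282.5


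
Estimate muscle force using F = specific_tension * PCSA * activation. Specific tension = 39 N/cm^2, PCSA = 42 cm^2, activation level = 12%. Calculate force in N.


F = sigma * PCSA * activation
F = 39 * 42 * 0.12
F = 196.6 N


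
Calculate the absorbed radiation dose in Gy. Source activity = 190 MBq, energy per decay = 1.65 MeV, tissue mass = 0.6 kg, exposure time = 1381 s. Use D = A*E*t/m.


A = 190 MBq = 1.9000e+08 Bq
E = 1.65 MeV = 2.6433e-13 J
D = A*E*t/m = 1.9000e+08*2.6433e-13*1381/0.6
D = 0.1156 Gy


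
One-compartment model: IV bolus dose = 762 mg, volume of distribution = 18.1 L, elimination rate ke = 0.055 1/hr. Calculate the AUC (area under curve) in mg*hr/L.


C0 = Dose/Vd = 762/18.1 = 42.0994 mg/L
AUC = C0/ke = 42.0994/0.055
AUC = 765.4 mg*hr/L


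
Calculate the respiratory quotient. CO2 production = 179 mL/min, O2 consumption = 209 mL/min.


RQ = VCO2 / VO2
RQ = 179 / 209
RQ = 0.8565


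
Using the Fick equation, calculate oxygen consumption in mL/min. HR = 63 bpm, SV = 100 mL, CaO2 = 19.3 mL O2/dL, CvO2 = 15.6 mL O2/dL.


CO = HR*SV = 63*100/1000 = 6.3 L/min
a-v O2 diff = 19.3 - 15.6 = 3.7 mL/dL
VO2 = CO * (CaO2-CvO2) * 10 dL/L
VO2 = 6.3 * 3.7 * 10
VO2 = 233.1 mL/min


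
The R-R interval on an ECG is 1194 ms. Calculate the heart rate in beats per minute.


HR = 60 / RR_interval(s)
RR = 1194 ms = 1.194 s
HR = 60 / 1.194 = 50.25 bpm


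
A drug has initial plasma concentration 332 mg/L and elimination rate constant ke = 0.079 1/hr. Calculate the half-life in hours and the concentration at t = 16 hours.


t_half = ln(2) / ke = 0.693147 / 0.079 = 8.774 hr
C(t) = C0 * exp(-ke*t) = 332 * exp(-0.079*16)
C(16) = 93.8 mg/L


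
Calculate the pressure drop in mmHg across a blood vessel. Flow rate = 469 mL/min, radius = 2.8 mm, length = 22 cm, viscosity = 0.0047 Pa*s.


dP = 8*mu*L*Q / (pi*r^4)
Q = 469 mL/min = 7.81667e-06 m^3/s
dP = 334.85 Pa = 334.85 / 133.322 mmHg = 2.512 mmHg


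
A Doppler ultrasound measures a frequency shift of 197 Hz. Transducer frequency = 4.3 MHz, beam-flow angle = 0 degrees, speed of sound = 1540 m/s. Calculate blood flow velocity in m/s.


v = fd * c / (2 * f0 * cos(theta))
v = 197 * 1540 / (2 * 4.3000e+06 * cos(0))
v = 0.03528 m/s


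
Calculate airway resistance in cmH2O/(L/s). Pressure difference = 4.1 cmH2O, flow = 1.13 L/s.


R = dP / flow
R = 4.1 / 1.13
R = 3.628 cmH2O/(L/s)


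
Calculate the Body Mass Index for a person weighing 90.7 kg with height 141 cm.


BMI = weight / height^2
height = 141 cm = 1.41 m
BMI = 90.7 / 1.41^2
BMI = 45.62 kg/m^2


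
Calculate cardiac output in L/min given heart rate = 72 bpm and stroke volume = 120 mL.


CO = HR * SV
CO = 72 * 120 / 1000
CO = 8.64 L/min


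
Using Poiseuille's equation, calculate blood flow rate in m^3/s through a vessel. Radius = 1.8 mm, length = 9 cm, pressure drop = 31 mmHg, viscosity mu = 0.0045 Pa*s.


Q = pi*r^4*dP / (8*mu*L)
r = 0.0018 m, L = 0.09 m
dP = 31 mmHg = 4132.982 Pa
Q = 4.2069e-05 m^3/s


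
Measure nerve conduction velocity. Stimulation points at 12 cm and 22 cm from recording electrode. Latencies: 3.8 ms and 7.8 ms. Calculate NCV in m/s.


Distance = (22 - 12) / 100 = 0.1 m
dt = (7.8 - 3.8) / 1000 = 0.004 s
NCV = dist / dt = 25 m/s


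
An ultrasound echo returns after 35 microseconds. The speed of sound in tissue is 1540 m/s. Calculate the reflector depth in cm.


depth = c * t / 2
t = 35 us = 3.5000e-05 s
depth = 1540 * 3.5000e-05 / 2
depth = 0.02695 m = 2.695 cm


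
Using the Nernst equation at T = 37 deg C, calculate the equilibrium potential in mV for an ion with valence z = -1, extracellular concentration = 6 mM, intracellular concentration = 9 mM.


E = (RT/(zF)) * ln(C_out/C_in)
T = 37 + 273.15 = 310.15 K
E = (8.314 * 310.15 / (-1 * 96485)) * ln(6/9)
E = 10.84 mV


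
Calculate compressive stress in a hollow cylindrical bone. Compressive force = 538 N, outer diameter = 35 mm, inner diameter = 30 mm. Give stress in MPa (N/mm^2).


A = pi*(r_o^2 - r_i^2)
r_o = 17.5 mm, r_i = 15 mm
A = 255.254 mm^2
sigma = F/A = 538 / 255.254
sigma = 2.108 MPa


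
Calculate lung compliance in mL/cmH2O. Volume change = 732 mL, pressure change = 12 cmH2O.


C = dV / dP
C = 732 / 12
C = 61 mL/cmH2O


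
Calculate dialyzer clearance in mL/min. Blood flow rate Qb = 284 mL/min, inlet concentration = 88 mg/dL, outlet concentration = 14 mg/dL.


K = Qb * (Cb_in - Cb_out) / Cb_in
K = 284 * (88 - 14) / 88
K = 238.8 mL/min


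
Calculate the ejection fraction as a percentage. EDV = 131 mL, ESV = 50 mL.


SV = EDV - ESV = 131 - 50 = 81 mL
EF = SV/EDV * 100 = 81/131 * 100
EF = 61.83%


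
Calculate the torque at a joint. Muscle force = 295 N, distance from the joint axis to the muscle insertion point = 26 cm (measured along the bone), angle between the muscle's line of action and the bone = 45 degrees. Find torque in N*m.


Torque = F * d * sin(theta)   (moment arm = d*sin(theta))
d = 26 cm = 0.26 m
Torque = 295 * 0.26 * sin(45)
Torque = 54.24 N*m


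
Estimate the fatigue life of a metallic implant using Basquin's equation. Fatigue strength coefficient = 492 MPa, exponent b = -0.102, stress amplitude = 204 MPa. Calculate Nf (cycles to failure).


sigma_a = sigma_f' * (2Nf)^b
2Nf = (sigma_a/sigma_f')^(1/b)
2Nf = (204/492)^(1/-0.102)
2Nf = 5602.4981
Nf = 2801


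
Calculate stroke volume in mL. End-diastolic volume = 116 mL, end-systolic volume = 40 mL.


SV = EDV - ESV
SV = 116 - 40
SV = 76 mL


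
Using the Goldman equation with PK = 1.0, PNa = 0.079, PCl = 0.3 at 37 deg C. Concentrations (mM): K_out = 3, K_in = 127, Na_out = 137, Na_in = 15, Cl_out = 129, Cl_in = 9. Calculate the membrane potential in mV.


Vm = (RT/F)*ln((PK*Ko + PNa*Nao + PCl*Cli)/(PK*Ki + PNa*Nai + PCl*Clo))
Numer = 16.523, Denom = 166.885
Vm = -61.8 mV


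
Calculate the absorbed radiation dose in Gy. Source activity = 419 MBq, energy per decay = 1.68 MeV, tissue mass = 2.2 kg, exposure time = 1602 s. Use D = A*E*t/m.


A = 419 MBq = 4.1900e+08 Bq
E = 1.68 MeV = 2.69136e-13 J
D = A*E*t/m = 4.1900e+08*2.69136e-13*1602/2.2
D = 0.08212 Gy


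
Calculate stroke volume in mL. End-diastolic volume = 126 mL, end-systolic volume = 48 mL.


SV = EDV - ESV
SV = 126 - 48
SV = 78 mL


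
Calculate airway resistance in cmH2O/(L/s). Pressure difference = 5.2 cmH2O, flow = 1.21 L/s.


R = dP / flow
R = 5.2 / 1.21
R = 4.298 cmH2O/(L/s)


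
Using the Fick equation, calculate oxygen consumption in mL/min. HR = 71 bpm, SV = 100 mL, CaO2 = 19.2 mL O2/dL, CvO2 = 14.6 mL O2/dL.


CO = HR*SV = 71*100/1000 = 7.1 L/min
a-v O2 diff = 19.2 - 14.6 = 4.6 mL/dL
VO2 = CO * (CaO2-CvO2) * 10 dL/L
VO2 = 7.1 * 4.6 * 10
VO2 = 326.6 mL/min


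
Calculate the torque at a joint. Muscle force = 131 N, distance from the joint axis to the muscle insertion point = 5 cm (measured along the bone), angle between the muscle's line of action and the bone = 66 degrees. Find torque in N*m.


Torque = F * d * sin(theta)   (moment arm = d*sin(theta))
d = 5 cm = 0.05 m
Torque = 131 * 0.05 * sin(66)
Torque = 5.984 N*m


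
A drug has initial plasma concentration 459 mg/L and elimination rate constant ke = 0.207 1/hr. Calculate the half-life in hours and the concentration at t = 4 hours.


t_half = ln(2) / ke = 0.693147 / 0.207 = 3.349 hr
C(t) = C0 * exp(-ke*t) = 459 * exp(-0.207*4)
C(4) = 200.5 mg/L


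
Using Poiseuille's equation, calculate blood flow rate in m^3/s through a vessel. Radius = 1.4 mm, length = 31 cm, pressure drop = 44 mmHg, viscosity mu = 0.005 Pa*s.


Q = pi*r^4*dP / (8*mu*L)
r = 0.0014 m, L = 0.31 m
dP = 44 mmHg = 5866.168 Pa
Q = 5.7095e-06 m^3/s


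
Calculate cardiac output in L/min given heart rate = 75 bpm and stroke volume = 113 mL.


CO = HR * SV
CO = 75 * 113 / 1000
CO = 8.475 L/min


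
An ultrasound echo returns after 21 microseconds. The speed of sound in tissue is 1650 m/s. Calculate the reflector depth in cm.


depth = c * t / 2
t = 21 us = 2.1000e-05 s
depth = 1650 * 2.1000e-05 / 2
depth = 0.017325 m = 1.7325 cm


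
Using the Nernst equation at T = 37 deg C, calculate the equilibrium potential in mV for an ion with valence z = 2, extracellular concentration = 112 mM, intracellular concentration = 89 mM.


E = (RT/(zF)) * ln(C_out/C_in)
T = 37 + 273.15 = 310.15 K
E = (8.314 * 310.15 / (2 * 96485)) * ln(112/89)
E = 3.072 mV


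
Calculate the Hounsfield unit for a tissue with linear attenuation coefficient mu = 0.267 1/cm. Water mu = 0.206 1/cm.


HU = ((mu_tissue - mu_water) / mu_water) * 1000
HU = ((0.267 - 0.206) / 0.206) * 1000
HU = 296.1


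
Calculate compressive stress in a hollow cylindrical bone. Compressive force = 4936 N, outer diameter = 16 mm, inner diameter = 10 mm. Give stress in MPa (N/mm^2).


A = pi*(r_o^2 - r_i^2)
r_o = 8 mm, r_i = 5 mm
A = 122.522 mm^2
sigma = F/A = 4936 / 122.522
sigma = 40.29 MPa


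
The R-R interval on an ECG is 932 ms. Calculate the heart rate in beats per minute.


HR = 60 / RR_interval(s)
RR = 932 ms = 0.932 s
HR = 60 / 0.932 = 64.38 bpm


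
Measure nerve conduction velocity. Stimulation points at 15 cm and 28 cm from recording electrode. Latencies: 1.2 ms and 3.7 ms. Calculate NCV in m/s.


Distance = (28 - 15) / 100 = 0.13 m
dt = (3.7 - 1.2) / 1000 = 0.0025 s
NCV = dist / dt = 52 m/s


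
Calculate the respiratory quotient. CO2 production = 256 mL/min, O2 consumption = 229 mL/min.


RQ = VCO2 / VO2
RQ = 256 / 229
RQ = 1.118


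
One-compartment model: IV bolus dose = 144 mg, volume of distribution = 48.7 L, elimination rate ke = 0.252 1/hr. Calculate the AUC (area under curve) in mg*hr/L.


C0 = Dose/Vd = 144/48.7 = 2.95688 mg/L
AUC = C0/ke = 2.95688/0.252
AUC = 11.73 mg*hr/L


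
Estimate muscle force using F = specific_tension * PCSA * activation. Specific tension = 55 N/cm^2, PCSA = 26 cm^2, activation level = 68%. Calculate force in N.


F = sigma * PCSA * activation
F = 55 * 26 * 0.68
F = 972.4 N


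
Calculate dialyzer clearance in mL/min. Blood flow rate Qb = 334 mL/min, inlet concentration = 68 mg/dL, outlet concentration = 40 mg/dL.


K = Qb * (Cb_in - Cb_out) / Cb_in
K = 334 * (68 - 40) / 68
K = 137.5 mL/min


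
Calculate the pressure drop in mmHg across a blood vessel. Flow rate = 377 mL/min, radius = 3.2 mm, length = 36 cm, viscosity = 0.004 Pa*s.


dP = 8*mu*L*Q / (pi*r^4)
Q = 377 mL/min = 6.28333e-06 m^3/s
dP = 219.732 Pa = 219.732 / 133.322 mmHg = 1.648 mmHg


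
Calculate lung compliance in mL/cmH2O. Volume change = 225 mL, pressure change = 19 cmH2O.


C = dV / dP
C = 225 / 19
C = 11.84 mL/cmH2O


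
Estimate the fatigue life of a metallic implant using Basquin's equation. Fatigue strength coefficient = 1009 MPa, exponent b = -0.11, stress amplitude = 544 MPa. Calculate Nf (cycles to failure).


sigma_a = sigma_f' * (2Nf)^b
2Nf = (sigma_a/sigma_f')^(1/b)
2Nf = (544/1009)^(1/-0.11)
2Nf = 274.80245
Nf = 137.4


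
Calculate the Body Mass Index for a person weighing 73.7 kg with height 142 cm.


BMI = weight / height^2
height = 142 cm = 1.42 m
BMI = 73.7 / 1.42^2
BMI = 36.55 kg/m^2


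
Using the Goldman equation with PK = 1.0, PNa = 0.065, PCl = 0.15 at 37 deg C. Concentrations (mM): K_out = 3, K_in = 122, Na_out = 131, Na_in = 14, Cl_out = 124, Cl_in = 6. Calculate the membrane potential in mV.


Vm = (RT/F)*ln((PK*Ko + PNa*Nao + PCl*Cli)/(PK*Ki + PNa*Nai + PCl*Clo))
Numer = 12.415, Denom = 141.51
Vm = -65.03 mV


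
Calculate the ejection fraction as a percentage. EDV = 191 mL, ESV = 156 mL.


SV = EDV - ESV = 191 - 156 = 35 mL
EF = SV/EDV * 100 = 35/191 * 100
EF = 18.32%


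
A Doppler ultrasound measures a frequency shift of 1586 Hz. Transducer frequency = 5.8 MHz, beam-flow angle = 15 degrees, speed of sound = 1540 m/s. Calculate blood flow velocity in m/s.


v = fd * c / (2 * f0 * cos(theta))
v = 1586 * 1540 / (2 * 5.8000e+06 * cos(15))
v = 0.218 m/s


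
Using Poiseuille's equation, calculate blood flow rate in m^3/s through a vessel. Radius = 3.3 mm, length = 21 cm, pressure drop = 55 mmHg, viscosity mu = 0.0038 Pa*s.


Q = pi*r^4*dP / (8*mu*L)
r = 0.0033 m, L = 0.21 m
dP = 55 mmHg = 7332.71 Pa
Q = 4.2793e-04 m^3/s


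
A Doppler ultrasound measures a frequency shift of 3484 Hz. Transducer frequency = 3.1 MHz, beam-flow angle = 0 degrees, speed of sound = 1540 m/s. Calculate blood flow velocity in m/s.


v = fd * c / (2 * f0 * cos(theta))
v = 3484 * 1540 / (2 * 3.1000e+06 * cos(0))
v = 0.8654 m/s


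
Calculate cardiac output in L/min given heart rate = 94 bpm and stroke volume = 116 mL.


CO = HR * SV
CO = 94 * 116 / 1000
CO = 10.9 L/min


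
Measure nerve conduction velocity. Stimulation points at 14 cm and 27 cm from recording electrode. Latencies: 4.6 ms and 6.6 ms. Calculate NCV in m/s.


Distance = (27 - 14) / 100 = 0.13 m
dt = (6.6 - 4.6) / 1000 = 0.002 s
NCV = dist / dt = 65 m/s


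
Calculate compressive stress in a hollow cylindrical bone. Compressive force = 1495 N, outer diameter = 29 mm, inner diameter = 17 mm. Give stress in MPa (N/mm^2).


A = pi*(r_o^2 - r_i^2)
r_o = 14.5 mm, r_i = 8.5 mm
A = 433.54 mm^2
sigma = F/A = 1495 / 433.54
sigma = 3.448 MPa
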